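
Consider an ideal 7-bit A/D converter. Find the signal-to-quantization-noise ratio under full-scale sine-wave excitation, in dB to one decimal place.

SNR ≈ 6.02·N + 1.76 dB = 6.02·7 + 1.76 = 43.90 dB.

43.9 dB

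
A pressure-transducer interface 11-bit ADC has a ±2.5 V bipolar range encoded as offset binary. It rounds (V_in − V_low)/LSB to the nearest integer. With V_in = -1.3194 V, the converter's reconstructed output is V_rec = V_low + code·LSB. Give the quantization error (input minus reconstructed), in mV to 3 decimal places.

Step size: 5 V ÷ 2^11 = 2.441 mV.
Scaled input = 483.5738 LSBs, so code = 484.
Code 484 maps back to (−2.5) + 484×0.00244141 V = -1.3183594 V.
Error = -1.3194 − (−1.3183594) = -0.00104063 V = -1.041 mV.

-1.041 mV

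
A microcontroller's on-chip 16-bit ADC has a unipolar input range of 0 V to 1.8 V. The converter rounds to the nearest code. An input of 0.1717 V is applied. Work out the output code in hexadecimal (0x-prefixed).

Full-scale span = 1.8 V; LSB = 1.8/2^16 = 27.47 µV.
(V_in − V_low)/LSB = (0.1717 − 0) / 2.74658e-05 = 6251.406.
So the output code is 6251.
In hexadecimal (0x-prefixed): 0x186B.

code 0x186B (decimal 6251)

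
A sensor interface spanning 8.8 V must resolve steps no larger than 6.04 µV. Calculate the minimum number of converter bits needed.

Number of steps required ≥ 8.8 V / 6.04 µV = 1456953.64.
Need 2^N ≥ 1456953.64; 2^20 = 1048576, 2^21 = 2097152.
Minimum N = 21.

21 bits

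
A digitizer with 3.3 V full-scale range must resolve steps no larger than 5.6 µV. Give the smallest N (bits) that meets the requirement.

20 bits

Number of steps required ≥ 3.3 V / 5.6 µV = 589285.71.
Need 2^N ≥ 589285.71; 2^19 = 524288, 2^20 = 1048576.
Minimum N = 20.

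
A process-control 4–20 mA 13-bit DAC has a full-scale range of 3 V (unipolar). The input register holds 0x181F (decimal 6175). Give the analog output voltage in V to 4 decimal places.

LSB = 3 V / 2^13 = 366.21 µV.
Code 0x181F = 6175 decimal.
V_out = 0 + 6175 × 0.000366211 V = 2.26135 V.

2.2614 V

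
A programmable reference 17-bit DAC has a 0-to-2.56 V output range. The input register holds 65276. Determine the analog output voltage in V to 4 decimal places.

1.2749 V

LSB = 2.56 V / 2^17 = 19.53 µV.
V_out = 0 + 65276 × 1.95313e-05 V = 1.27492 V.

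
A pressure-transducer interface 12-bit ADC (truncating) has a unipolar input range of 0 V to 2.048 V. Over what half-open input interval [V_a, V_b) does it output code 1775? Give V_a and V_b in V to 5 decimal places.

LSB = 2.048/2^12 = 0.500 mV.
V_a = V_low + 1775·LSB = 0.8875 V; V_b = V_low + 1776·LSB = 0.888 V.

[0.88750 V, 0.88800 V)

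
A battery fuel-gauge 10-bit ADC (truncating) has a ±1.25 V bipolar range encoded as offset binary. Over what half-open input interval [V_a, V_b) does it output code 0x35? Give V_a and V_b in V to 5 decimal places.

[-1.12061 V, -1.11816 V)

LSB = 2.5/2^10 = 2.441 mV.
Code 0x35 = 53 decimal.
V_a = V_low + 53·LSB = -1.12061 V; V_b = V_low + 54·LSB = -1.11816 V.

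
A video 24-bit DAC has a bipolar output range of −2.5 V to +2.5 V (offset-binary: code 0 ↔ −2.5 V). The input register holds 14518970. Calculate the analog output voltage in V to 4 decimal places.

1.8270 V

LSB = 5 V / 2^24 = 0.30 µV.
V_out = (−2.5) + 14518970 × 2.98023e-07 V = 1.82699 V.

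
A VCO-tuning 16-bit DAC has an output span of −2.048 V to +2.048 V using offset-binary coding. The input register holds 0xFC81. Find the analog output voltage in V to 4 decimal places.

LSB = 4.096 V / 2^16 = 62.50 µV.
Code 0xFC81 = 64641 decimal.
V_out = (−2.048) + 64641 × 6.25e-05 V = 1.99206 V.

1.9921 V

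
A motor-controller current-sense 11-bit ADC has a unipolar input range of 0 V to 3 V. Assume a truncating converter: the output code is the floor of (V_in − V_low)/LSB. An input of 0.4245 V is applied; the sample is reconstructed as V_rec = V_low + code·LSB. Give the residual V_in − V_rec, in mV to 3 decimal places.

1.160 mV

One LSB is 3 V / 2048 = 1.465 mV.
(0.4245 − 0)/0.00146484 = 289.7920; ⌊·⌋ gives code 289.
Code 289 maps back to 0 + 289×0.00146484 V = 0.42333984 V.
V_in − V_rec = 0.00116016 V = 1.160 mV.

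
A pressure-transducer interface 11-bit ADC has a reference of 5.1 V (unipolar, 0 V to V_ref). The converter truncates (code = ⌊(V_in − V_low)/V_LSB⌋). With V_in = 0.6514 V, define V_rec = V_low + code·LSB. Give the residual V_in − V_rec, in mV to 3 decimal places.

1.449 mV

Step size: 5.1 V ÷ 2^11 = 2.490 mV.
(0.6514 − 0)/0.00249023 = 261.5818; ⌊·⌋ gives code 261.
V_rec = 0 + 261·0.00249023 = 0.64995117 V.
Error = 0.6514 − 0.64995117 = 0.00144883 V = 1.449 mV.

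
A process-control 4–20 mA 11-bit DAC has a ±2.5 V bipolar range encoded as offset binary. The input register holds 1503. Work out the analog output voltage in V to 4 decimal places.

1.1694 V

LSB = 5 V / 2^11 = 2.441 mV.
V_out = (−2.5) + 1503 × 0.00244141 V = 1.16943 V.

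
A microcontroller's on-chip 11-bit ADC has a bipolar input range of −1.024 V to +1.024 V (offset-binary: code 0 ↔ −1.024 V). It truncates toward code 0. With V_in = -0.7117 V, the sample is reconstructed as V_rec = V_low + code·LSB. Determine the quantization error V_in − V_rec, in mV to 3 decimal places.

0.300 mV

Step size: 2.048 V ÷ 2^11 = 1.000 mV.
(V_in − V_low)/LSB = (-0.7117 − (−1.024))/0.001 = 312.3000 → code 312 (floor).
Reconstructed: -0.712 V.
Error = -0.7117 − (−0.712) = 0.0003 V = 0.300 mV.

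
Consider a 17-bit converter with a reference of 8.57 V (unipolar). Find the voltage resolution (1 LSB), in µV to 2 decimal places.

65.38 µV

Full-scale span = 8.57 V.
LSB = 8.57 / 2^17 = 8.57 / 131072 = 6.53839e-05 V = 65.38 µV.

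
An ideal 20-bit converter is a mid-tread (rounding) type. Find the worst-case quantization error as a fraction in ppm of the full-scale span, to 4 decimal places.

0.4768 ppm

Rounding → worst-case error = ½ LSB = V_FS/2^21, so 1e+06/2097152 = 0.476837 ppm of full scale.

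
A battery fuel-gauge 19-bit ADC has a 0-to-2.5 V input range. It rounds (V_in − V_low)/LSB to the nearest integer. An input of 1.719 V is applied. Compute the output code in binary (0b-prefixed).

Full-scale span = 2.5 V; LSB = 2.5/2^19 = 4.77 µV.
(V_in − V_low)/LSB = (1.719 − 0) / 4.76837e-06 = 360500.429.
So the output code is 360500.
In binary (0b-prefixed): 0b1011000000000110100.

code 0b1011000000000110100 (decimal 360500)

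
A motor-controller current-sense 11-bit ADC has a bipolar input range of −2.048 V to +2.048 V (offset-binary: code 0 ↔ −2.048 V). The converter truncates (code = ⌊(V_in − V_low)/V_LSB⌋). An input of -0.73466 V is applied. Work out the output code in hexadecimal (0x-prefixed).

Full-scale span = 4.096 V; LSB = 4.096/2^11 = 2.000 mV.
Input sits at 656.670 steps above V_low.
So the output code is 656.
In hexadecimal (0x-prefixed): 0x290.

code 0x290 (decimal 656)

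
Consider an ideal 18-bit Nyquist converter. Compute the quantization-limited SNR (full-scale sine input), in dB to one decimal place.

110.1 dB

SNR ≈ 6.02·N + 1.76 dB = 6.02·18 + 1.76 = 110.12 dB.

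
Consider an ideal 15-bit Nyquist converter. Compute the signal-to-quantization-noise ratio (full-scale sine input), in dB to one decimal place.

92.1 dB

SNR ≈ 6.02·N + 1.76 dB = 6.02·15 + 1.76 = 92.06 dB.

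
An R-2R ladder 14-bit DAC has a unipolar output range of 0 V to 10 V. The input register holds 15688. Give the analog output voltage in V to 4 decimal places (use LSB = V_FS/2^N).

LSB = 10 V / 2^14 = 0.610 mV.
V_out = 0 + 15688 × 0.000610352 V = 9.5752 V.

9.5752 V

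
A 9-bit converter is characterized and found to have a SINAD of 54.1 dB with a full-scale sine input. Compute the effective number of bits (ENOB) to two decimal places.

8.69 bits

ENOB = (SINAD − 1.76) / 6.02 = (54.1 − 1.76)/6.02 = 8.694.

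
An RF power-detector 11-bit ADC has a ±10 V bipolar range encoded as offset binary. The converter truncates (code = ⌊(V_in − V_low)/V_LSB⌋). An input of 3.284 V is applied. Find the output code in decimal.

code 1360

Full-scale span = 20 V; LSB = 20/2^11 = 9.766 mV.
Input sits at 1360.282 steps above V_low.
So the output code is 1360.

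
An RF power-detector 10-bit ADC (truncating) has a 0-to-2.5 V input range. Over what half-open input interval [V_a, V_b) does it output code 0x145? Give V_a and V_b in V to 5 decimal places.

LSB = 2.5/2^10 = 2.441 mV.
Code 0x145 = 325 decimal.
V_a = V_low + 325·LSB = 0.793457 V; V_b = V_low + 326·LSB = 0.795898 V.

[0.79346 V, 0.79590 V)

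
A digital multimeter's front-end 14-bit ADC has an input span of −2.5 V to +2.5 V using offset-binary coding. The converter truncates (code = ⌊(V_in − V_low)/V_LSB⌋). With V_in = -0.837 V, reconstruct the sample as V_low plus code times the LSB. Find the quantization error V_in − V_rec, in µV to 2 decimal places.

LSB = 5/2^14 = 305.18 µV.
Scaled input = 5449.3184 LSBs, so code = 5449.
Reconstructed: -0.83709717 V.
Error = -0.837 − (−0.83709717) = 9.7168e-05 V = 97.17 µV.

97.17 µV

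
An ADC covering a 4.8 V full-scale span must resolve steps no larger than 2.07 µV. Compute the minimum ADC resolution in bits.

22 bits

Number of steps required ≥ 4.8 V / 2.07 µV = 2318840.58.
Need 2^N ≥ 2318840.58; 2^21 = 2097152, 2^22 = 4194304.
Minimum N = 22.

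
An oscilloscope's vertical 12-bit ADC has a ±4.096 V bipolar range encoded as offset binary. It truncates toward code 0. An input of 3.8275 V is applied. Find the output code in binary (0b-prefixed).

LSB = 8.192 V / 4096 = 2.000 mV.
(V_in − V_low)/LSB = (3.8275 − (−4.096)) / 0.002 = 3961.750.
So the output code is 3961.
In binary (0b-prefixed): 0b111101111001.

code 0b111101111001 (decimal 3961)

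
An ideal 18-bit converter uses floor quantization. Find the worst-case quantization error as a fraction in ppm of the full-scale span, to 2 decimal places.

3.81 ppm

Truncating → worst-case error = 1 LSB = V_FS/2^18, so 1e+06/262144 = 3.8147 ppm of full scale.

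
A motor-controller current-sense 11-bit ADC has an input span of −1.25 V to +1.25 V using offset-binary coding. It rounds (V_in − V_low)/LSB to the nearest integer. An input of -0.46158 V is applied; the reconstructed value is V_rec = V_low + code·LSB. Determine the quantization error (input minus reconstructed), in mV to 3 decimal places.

-0.154 mV

Step size: 2.5 V ÷ 2^11 = 1.221 mV.
(-0.46158 − (−1.25))/0.0012207 = 645.8737; round gives code 646.
Code 646 maps back to (−1.25) + 646×0.0012207 V = -0.46142578 V.
Error = -0.46158 − (−0.46142578) = -0.000154219 V = -0.154 mV.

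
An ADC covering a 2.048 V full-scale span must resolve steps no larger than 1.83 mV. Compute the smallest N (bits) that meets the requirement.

11 bits

Number of steps required ≥ 2.048 V / 1.83 mV = 1119.13.
Need 2^N ≥ 1119.13; 2^10 = 1024, 2^11 = 2048.
Minimum N = 11.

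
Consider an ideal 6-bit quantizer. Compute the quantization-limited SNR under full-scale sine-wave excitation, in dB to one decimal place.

37.9 dB

SNR ≈ 6.02·N + 1.76 dB = 6.02·6 + 1.76 = 37.88 dB.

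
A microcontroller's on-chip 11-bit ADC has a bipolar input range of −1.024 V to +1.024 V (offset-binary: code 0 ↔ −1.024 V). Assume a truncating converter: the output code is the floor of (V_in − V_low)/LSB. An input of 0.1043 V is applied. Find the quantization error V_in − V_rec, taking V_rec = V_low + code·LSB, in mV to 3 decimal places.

0.300 mV

One LSB is 2.048 V / 2048 = 1.000 mV.
(V_in − V_low)/LSB = (0.1043 − (−1.024))/0.001 = 1128.3000 → code 1128 (floor).
Reconstructed: 0.104 V.
Error = 0.1043 − 0.104 = 0.0003 V = 0.300 mV.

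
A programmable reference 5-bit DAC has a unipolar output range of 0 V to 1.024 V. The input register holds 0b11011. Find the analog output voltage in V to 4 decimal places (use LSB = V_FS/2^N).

0.8640 V

LSB = 1.024 V / 2^5 = 32.000 mV.
Code 0b11011 = 27 decimal.
V_out = 0 + 27 × 0.032 V = 0.864 V.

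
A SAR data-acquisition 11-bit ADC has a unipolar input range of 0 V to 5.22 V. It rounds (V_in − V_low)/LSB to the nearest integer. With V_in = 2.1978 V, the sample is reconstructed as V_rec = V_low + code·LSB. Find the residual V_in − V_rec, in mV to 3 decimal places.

Step size: 5.22 V ÷ 2^11 = 2.549 mV.
(V_in − V_low)/LSB = (2.1978 − 0)/0.00254883 = 862.2786 → code 862 (round).
Reconstructed: 2.1970898 V.
Difference: 0.000710156 V → 0.710 mV.

0.710 mV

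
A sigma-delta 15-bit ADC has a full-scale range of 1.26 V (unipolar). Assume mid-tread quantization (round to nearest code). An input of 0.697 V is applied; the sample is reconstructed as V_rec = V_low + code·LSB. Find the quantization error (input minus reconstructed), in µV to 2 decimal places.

One LSB is 1.26 V / 32768 = 38.45 µV.
Scaled input = 18126.4254 LSBs, so code = 18126.
V_rec = 0 + 18126·3.84521e-05 = 0.69698364 V.
V_in − V_rec = 1.63574e-05 V = 16.36 µV.

16.36 µV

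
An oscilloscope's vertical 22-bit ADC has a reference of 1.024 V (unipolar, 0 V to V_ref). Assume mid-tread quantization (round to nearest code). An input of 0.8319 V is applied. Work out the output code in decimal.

code 3407462

LSB = 1.024 V / 4194304 = 0.24 µV.
(0.8319 − 0) / 2.44141e-07 = 3407462.400 LSBs.
round(3407462.400) = 3407462.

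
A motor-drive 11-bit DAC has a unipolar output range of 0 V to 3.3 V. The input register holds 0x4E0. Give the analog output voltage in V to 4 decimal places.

LSB = 3.3 V / 2^11 = 1.611 mV.
Code 0x4E0 = 1248 decimal.
V_out = 0 + 1248 × 0.00161133 V = 2.01094 V.

2.0109 V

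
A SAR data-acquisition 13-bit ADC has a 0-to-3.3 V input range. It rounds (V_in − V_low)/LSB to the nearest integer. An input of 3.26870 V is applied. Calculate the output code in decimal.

code 8114

Full-scale span = 3.3 V; LSB = 3.3/2^13 = 402.83 µV.
Input sits at 8114.300 steps above V_low.
So the output code is 8114.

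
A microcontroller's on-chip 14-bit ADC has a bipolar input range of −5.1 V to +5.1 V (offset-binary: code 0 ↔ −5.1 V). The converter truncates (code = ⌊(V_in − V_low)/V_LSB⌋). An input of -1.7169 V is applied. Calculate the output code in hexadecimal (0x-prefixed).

With 16384 levels over 10.2 V, one step is 0.623 mV.
Input sits at 5434.187 steps above V_low.
⌊·⌋(5434.187) = 5434.
In hexadecimal (0x-prefixed): 0x153A.

code 0x153A (decimal 5434)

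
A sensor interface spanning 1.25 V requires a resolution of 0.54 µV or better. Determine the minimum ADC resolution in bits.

22 bits

Number of steps required ≥ 1.25 V / 0.54 µV = 2314814.81.
Need 2^N ≥ 2314814.81; 2^21 = 2097152, 2^22 = 4194304.
Minimum N = 22.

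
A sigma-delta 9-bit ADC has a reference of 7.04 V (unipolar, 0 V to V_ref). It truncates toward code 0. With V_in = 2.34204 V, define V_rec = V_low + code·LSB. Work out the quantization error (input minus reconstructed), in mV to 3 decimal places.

Step size: 7.04 V ÷ 2^9 = 13.750 mV.
(V_in − V_low)/LSB = (2.34204 − 0)/0.01375 = 170.3302 → code 170 (floor).
V_rec = 0 + 170·0.01375 = 2.3375 V.
Difference: 0.00454 V → 4.540 mV.

4.540 mV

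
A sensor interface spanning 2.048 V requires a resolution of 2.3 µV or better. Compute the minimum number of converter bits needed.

20 bits

Number of steps required ≥ 2.048 V / 2.3 µV = 890434.78.
Need 2^N ≥ 890434.78; 2^19 = 524288, 2^20 = 1048576.
Minimum N = 20.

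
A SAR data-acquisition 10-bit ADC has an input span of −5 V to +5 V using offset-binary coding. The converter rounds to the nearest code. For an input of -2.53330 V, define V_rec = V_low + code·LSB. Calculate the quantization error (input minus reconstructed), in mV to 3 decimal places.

-4.003 mV

One LSB is 10 V / 1024 = 9.766 mV.
Scaled input = 252.5901 LSBs, so code = 253.
Code 253 maps back to (−5) + 253×0.00976562 V = -2.5292969 V.
Error = -2.53330 − (−2.5292969) = -0.00400312 V = -4.003 mV.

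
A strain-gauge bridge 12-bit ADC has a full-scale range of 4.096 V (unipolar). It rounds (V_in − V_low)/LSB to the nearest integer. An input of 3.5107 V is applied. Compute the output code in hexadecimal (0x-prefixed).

LSB = 4.096 V / 4096 = 1.000 mV.
(V_in − V_low)/LSB = (3.5107 − 0) / 0.001 = 3510.700.
Round → code 3511.
In hexadecimal (0x-prefixed): 0xDB7.

code 0xDB7 (decimal 3511)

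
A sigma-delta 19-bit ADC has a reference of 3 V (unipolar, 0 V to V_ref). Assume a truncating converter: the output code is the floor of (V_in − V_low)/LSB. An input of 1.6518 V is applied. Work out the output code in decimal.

Full-scale span = 3 V; LSB = 3/2^19 = 5.72 µV.
(V_in − V_low)/LSB = (1.6518 − 0) / 5.72205e-06 = 288672.973.
So the output code is 288672.

code 288672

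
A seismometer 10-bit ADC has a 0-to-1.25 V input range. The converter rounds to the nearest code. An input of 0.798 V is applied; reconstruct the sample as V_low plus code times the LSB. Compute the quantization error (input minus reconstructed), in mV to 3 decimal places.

-0.340 mV

Step size: 1.25 V ÷ 2^10 = 1.221 mV.
(V_in − V_low)/LSB = (0.798 − 0)/0.0012207 = 653.7216 → code 654 (round).
Code 654 maps back to 0 + 654×0.0012207 V = 0.79833984 V.
Error = 0.798 − 0.79833984 = -0.000339844 V = -0.340 mV.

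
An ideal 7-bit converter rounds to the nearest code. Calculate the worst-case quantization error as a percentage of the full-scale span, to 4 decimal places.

0.3906 %

Rounding → worst-case error = ½ LSB = V_FS/2^8, so 100/256 = 0.390625 % of full scale.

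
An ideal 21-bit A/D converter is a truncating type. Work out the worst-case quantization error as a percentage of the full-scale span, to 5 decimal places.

0.00005 %

Truncating → worst-case error = 1 LSB = V_FS/2^21, so 100/2097152 = 4.76837e-05 % of full scale.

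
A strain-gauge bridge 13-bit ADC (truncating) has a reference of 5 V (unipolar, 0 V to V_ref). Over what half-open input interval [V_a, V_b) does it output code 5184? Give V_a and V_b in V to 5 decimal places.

LSB = 5/2^13 = 0.610 mV.
V_a = V_low + 5184·LSB = 3.16406 V; V_b = V_low + 5185·LSB = 3.16467 V.

[3.16406 V, 3.16467 V)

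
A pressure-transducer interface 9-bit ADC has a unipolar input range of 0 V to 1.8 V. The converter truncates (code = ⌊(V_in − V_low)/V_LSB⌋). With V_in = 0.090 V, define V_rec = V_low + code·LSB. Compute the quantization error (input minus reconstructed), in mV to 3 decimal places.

2.109 mV

One LSB is 1.8 V / 512 = 3.516 mV.
(V_in − V_low)/LSB = (0.090 − 0)/0.00351563 = 25.6000 → code 25 (floor).
Reconstructed: 0.087890625 V.
V_in − V_rec = 0.00210938 V = 2.109 mV.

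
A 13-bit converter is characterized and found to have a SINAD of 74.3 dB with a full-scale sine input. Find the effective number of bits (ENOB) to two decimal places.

12.05 bits

ENOB = (SINAD − 1.76) / 6.02 = (74.3 − 1.76)/6.02 = 12.050.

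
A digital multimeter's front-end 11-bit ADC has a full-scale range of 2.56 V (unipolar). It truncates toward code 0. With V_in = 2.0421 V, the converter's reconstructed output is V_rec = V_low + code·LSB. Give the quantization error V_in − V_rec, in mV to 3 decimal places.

LSB = 2.56/2^11 = 1.250 mV.
(2.0421 − 0)/0.00125 = 1633.6800; ⌊·⌋ gives code 1633.
Code 1633 maps back to 0 + 1633×0.00125 V = 2.04125 V.
Error = 2.0421 − 2.04125 = 0.00085 V = 0.850 mV.

0.850 mV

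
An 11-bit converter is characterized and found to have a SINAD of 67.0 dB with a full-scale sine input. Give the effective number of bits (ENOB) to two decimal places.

ENOB = (SINAD − 1.76) / 6.02 = (67.0 − 1.76)/6.02 = 10.837.

10.84 bits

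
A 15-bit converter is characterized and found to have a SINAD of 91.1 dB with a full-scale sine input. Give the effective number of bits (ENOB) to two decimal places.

14.84 bits

ENOB = (SINAD − 1.76) / 6.02 = (91.1 − 1.76)/6.02 = 14.841.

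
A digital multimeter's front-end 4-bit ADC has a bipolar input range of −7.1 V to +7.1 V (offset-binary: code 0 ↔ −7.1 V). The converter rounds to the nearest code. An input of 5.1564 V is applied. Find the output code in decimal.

With 16 levels over 14.2 V, one step is 0.8875 V.
(5.1564 − (−7.1)) / 0.8875 = 13.810 LSBs.
So the output code is 14.

code 14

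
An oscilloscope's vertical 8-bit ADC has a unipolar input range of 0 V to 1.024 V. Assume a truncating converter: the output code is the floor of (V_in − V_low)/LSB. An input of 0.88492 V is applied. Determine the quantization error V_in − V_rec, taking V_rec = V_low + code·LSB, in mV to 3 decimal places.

One LSB is 1.024 V / 256 = 4.000 mV.
(0.88492 − 0)/0.004 = 221.2300; ⌊·⌋ gives code 221.
Code 221 maps back to 0 + 221×0.004 V = 0.884 V.
Difference: 0.00092 V → 0.920 mV.

0.920 mV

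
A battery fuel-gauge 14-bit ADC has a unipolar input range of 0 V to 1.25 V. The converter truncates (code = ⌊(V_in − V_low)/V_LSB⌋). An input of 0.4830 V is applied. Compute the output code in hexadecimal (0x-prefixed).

code 0x18BA (decimal 6330)

Full-scale span = 1.25 V; LSB = 1.25/2^14 = 76.29 µV.
Input sits at 6330.778 steps above V_low.
So the output code is 6330.
In hexadecimal (0x-prefixed): 0x18BA.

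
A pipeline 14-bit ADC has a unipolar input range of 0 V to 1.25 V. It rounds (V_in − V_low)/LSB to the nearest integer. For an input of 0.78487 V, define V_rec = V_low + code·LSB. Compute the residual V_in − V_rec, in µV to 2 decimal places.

34.18 µV

LSB = 1.25/2^14 = 76.29 µV.
(0.78487 − 0)/7.62939e-05 = 10287.4481; round gives code 10287.
Code 10287 maps back to 0 + 10287×7.62939e-05 V = 0.78483582 V.
Error = 0.78487 − 0.78483582 = 3.41846e-05 V = 34.18 µV.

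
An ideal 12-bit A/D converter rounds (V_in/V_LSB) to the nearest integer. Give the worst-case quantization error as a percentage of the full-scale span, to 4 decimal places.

0.0122 %

Rounding → worst-case error = ½ LSB = V_FS/2^13, so 100/8192 = 0.012207 % of full scale.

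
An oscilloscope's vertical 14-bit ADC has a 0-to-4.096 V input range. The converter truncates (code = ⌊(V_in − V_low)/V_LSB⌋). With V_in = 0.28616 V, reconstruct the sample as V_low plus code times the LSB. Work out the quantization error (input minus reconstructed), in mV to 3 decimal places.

Step size: 4.096 V ÷ 2^14 = 250.00 µV.
(0.28616 − 0)/0.00025 = 1144.6400; ⌊·⌋ gives code 1144.
Code 1144 maps back to 0 + 1144×0.00025 V = 0.286 V.
V_in − V_rec = 0.00016 V = 0.160 mV.

0.160 mV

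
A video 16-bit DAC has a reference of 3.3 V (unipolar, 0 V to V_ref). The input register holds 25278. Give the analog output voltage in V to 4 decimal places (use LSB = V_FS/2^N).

1.2728 V

LSB = 3.3 V / 2^16 = 50.35 µV.
V_out = 0 + 25278 × 5.0354e-05 V = 1.27285 V.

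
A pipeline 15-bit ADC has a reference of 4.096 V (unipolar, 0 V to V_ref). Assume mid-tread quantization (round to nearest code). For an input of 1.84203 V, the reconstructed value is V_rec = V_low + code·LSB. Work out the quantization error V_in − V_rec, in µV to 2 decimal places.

30.00 µV

One LSB is 4.096 V / 32768 = 125.00 µV.
(V_in − V_low)/LSB = (1.84203 − 0)/0.000125 = 14736.2400 → code 14736 (round).
Reconstructed: 1.842 V.
Error = 1.84203 − 1.842 = 3e-05 V = 30.00 µV.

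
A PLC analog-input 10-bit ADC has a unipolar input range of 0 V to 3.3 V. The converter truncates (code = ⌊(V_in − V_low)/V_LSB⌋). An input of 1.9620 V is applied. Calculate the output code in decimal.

code 608

With 1024 levels over 3.3 V, one step is 3.223 mV.
(1.9620 − 0) / 0.00322266 = 608.815 LSBs.
⌊·⌋(608.815) = 608.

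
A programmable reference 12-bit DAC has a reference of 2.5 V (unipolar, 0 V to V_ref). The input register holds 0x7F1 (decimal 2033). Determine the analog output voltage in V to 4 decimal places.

LSB = 2.5 V / 2^12 = 0.610 mV.
Code 0x7F1 = 2033 decimal.
V_out = 0 + 2033 × 0.000610352 V = 1.24084 V.

1.2408 V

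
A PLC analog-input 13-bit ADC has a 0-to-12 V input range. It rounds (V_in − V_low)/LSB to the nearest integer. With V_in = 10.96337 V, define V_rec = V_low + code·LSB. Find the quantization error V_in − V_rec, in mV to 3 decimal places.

One LSB is 12 V / 8192 = 1.465 mV.
(10.96337 − 0)/0.00146484 = 7484.3273; round gives code 7484.
V_rec = 0 + 7484·0.00146484 = 10.962891 V.
Error = 10.96337 − 10.962891 = 0.000479375 V = 0.479 mV.

0.479 mV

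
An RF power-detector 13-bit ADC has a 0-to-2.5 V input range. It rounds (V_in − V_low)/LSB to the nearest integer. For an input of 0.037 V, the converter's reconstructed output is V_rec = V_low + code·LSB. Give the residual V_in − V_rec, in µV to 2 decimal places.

73.73 µV

LSB = 2.5/2^13 = 305.18 µV.
Scaled input = 121.2416 LSBs, so code = 121.
Reconstructed: 0.03692627 V.
Error = 0.037 − 0.03692627 = 7.37305e-05 V = 73.73 µV.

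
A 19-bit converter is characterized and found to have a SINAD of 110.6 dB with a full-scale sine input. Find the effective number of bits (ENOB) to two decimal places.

ENOB = (SINAD − 1.76) / 6.02 = (110.6 − 1.76)/6.02 = 18.080.

18.08 bits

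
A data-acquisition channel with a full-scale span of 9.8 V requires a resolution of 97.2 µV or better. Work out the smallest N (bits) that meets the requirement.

17 bits

Number of steps required ≥ 9.8 V / 97.2 µV = 100823.05.
Need 2^N ≥ 100823.05; 2^16 = 65536, 2^17 = 131072.
Minimum N = 17.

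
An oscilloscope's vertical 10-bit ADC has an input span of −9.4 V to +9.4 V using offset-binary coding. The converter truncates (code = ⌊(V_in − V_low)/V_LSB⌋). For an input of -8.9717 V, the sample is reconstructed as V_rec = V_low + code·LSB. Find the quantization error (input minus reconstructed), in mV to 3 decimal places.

6.034 mV

Step size: 18.8 V ÷ 2^10 = 18.359 mV.
Scaled input = 23.3287 LSBs, so code = 23.
Reconstructed: -8.9777344 V.
Difference: 0.00603437 V → 6.034 mV.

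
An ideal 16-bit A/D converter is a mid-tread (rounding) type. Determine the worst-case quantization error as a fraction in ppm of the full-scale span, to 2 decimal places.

7.63 ppm

Rounding → worst-case error = ½ LSB = V_FS/2^17, so 1e+06/131072 = 7.62939 ppm of full scale.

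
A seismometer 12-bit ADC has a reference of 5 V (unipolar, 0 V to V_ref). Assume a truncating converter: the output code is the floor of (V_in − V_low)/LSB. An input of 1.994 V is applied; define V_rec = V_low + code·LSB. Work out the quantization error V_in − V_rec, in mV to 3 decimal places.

One LSB is 5 V / 4096 = 1.221 mV.
Scaled input = 1633.4848 LSBs, so code = 1633.
Code 1633 maps back to 0 + 1633×0.0012207 V = 1.9934082 V.
Difference: 0.000591797 V → 0.592 mV.

0.592 mV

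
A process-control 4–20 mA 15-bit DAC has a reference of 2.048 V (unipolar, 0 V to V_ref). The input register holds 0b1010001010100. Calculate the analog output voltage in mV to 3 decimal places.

325.250 mV

LSB = 2.048 V / 2^15 = 62.50 µV.
Code 0b1010001010100 = 5204 decimal.
V_out = 0 + 5204 × 6.25e-05 V = 0.32525 V.
= 325.250 mV.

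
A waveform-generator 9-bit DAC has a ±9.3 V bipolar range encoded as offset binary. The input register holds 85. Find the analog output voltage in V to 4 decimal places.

LSB = 18.6 V / 2^9 = 36.328 mV.
V_out = (−9.3) + 85 × 0.0363281 V = -6.21211 V.

-6.2121 V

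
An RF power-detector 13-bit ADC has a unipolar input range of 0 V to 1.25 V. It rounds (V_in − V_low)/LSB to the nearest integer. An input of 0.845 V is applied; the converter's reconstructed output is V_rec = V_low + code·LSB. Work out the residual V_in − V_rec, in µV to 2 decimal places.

LSB = 1.25/2^13 = 152.59 µV.
(V_in − V_low)/LSB = (0.845 − 0)/0.000152588 = 5537.7920 → code 5538 (round).
Reconstructed: 0.84503174 V.
Error = 0.845 − 0.84503174 = -3.17383e-05 V = -31.74 µV.

-31.74 µV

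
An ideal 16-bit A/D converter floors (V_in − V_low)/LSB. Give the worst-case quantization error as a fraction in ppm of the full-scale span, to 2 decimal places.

15.26 ppm

Truncating → worst-case error = 1 LSB = V_FS/2^16, so 1e+06/65536 = 15.2588 ppm of full scale.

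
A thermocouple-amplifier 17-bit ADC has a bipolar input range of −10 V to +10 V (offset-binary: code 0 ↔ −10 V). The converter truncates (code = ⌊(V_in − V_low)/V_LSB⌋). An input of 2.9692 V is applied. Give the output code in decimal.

With 131072 levels over 20 V, one step is 152.59 µV.
(V_in − V_low)/LSB = (2.9692 − (−10)) / 0.000152588 = 84994.949.
So the output code is 84994.

code 84994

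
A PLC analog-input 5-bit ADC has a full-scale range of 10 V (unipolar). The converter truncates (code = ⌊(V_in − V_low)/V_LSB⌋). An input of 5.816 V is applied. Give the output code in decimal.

code 18

LSB = 10 V / 32 = 312.500 mV.
Input sits at 18.611 steps above V_low.
Floor → code 18.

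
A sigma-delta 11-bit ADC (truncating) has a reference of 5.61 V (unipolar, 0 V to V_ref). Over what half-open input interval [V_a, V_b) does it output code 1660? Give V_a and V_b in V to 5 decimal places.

[4.54717 V, 4.54991 V)

LSB = 5.61/2^11 = 2.739 mV.
V_a = V_low + 1660·LSB = 4.54717 V; V_b = V_low + 1661·LSB = 4.54991 V.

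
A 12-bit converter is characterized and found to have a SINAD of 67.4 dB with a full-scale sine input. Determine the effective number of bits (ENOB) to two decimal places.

ENOB = (SINAD − 1.76) / 6.02 = (67.4 − 1.76)/6.02 = 10.904.

10.90 bits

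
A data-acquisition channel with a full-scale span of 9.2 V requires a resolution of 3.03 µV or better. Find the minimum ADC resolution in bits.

Number of steps required ≥ 9.2 V / 3.03 µV = 3036303.63.
Need 2^N ≥ 3036303.63; 2^21 = 2097152, 2^22 = 4194304.
Minimum N = 22.

22 bits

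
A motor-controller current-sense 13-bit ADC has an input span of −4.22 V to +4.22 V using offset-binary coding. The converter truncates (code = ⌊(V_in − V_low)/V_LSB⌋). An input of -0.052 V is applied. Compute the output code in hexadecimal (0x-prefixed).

LSB = 8.44 V / 8192 = 1.030 mV.
(V_in − V_low)/LSB = (-0.052 − (−4.22)) / 0.00103027 = 4045.528.
⌊·⌋(4045.528) = 4045.
In hexadecimal (0x-prefixed): 0xFCD.

code 0xFCD (decimal 4045)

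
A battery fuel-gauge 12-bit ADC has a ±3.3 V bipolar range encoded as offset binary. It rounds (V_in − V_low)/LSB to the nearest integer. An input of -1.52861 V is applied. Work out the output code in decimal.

code 1099

LSB = 6.6 V / 4096 = 1.611 mV.
(V_in − V_low)/LSB = (-1.52861 − (−3.3)) / 0.00161133 = 1099.335.
So the output code is 1099.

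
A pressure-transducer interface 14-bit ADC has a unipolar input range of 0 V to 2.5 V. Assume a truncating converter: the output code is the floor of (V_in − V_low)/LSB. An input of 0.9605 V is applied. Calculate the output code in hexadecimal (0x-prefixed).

With 16384 levels over 2.5 V, one step is 152.59 µV.
Input sits at 6294.733 steps above V_low.
⌊·⌋(6294.733) = 6294.
In hexadecimal (0x-prefixed): 0x1896.

code 0x1896 (decimal 6294)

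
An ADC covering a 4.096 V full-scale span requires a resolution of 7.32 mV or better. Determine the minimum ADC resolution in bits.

Number of steps required ≥ 4.096 V / 7.32 mV = 559.56.
Need 2^N ≥ 559.56; 2^9 = 512, 2^10 = 1024.
Minimum N = 10.

10 bits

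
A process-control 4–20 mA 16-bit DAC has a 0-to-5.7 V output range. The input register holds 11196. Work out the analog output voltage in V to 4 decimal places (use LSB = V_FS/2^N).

LSB = 5.7 V / 2^16 = 86.98 µV.
V_out = 0 + 11196 × 8.69751e-05 V = 0.973773 V.

0.9738 V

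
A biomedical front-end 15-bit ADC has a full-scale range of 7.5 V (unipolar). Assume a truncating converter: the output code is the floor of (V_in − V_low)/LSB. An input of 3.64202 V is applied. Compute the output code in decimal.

code 15912

With 32768 levels over 7.5 V, one step is 228.88 µV.
Input sits at 15912.228 steps above V_low.
So the output code is 15912.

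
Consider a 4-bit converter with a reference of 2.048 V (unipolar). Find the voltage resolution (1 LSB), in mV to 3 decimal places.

Full-scale span = 2.048 V.
LSB = 2.048 / 2^4 = 2.048 / 16 = 0.128 V = 128.000 mV.

128.000 mV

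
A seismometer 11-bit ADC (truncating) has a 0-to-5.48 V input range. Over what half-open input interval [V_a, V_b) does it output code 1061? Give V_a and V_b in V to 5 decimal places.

[2.83900 V, 2.84168 V)

LSB = 5.48/2^11 = 2.676 mV.
V_a = V_low + 1061·LSB = 2.839 V; V_b = V_low + 1062·LSB = 2.84168 V.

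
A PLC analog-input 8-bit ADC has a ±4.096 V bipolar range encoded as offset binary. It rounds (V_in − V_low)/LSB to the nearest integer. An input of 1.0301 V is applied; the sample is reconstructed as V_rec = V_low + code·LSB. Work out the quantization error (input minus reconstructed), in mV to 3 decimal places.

One LSB is 8.192 V / 256 = 32.000 mV.
Scaled input = 160.1906 LSBs, so code = 160.
Reconstructed: 1.024 V.
V_in − V_rec = 0.0061 V = 6.100 mV.

6.100 mV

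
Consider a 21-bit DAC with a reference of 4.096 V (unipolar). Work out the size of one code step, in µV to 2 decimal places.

1.95 µV

Full-scale span = 4.096 V.
LSB = 4.096 / 2^21 = 4.096 / 2097152 = 1.95313e-06 V = 1.95 µV.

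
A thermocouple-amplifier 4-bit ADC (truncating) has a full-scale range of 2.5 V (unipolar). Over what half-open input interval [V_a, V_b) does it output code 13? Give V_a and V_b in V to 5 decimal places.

[2.03125 V, 2.18750 V)

LSB = 2.5/2^4 = 156.250 mV.
V_a = V_low + 13·LSB = 2.03125 V; V_b = V_low + 14·LSB = 2.1875 V.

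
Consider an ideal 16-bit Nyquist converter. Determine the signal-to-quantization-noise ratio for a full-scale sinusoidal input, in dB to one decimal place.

98.1 dB

SNR ≈ 6.02·N + 1.76 dB = 6.02·16 + 1.76 = 98.08 dB.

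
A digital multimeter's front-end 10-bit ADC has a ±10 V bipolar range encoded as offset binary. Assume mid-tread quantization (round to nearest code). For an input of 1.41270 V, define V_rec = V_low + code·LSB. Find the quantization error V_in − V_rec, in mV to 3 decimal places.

LSB = 20/2^10 = 19.531 mV.
(V_in − V_low)/LSB = (1.41270 − (−10))/0.0195312 = 584.3302 → code 584 (round).
Reconstructed: 1.40625 V.
V_in − V_rec = 0.00645 V = 6.450 mV.

6.450 mV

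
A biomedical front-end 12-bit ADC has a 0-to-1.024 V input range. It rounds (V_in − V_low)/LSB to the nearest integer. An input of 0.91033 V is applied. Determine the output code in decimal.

Full-scale span = 1.024 V; LSB = 1.024/2^12 = 250.00 µV.
Input sits at 3641.320 steps above V_low.
So the output code is 3641.

code 3641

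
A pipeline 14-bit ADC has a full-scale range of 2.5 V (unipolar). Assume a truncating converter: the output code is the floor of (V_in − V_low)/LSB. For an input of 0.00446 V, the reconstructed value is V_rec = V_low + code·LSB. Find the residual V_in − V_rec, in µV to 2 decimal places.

One LSB is 2.5 V / 16384 = 152.59 µV.
Scaled input = 29.2291 LSBs, so code = 29.
V_rec = 0 + 29·0.000152588 = 0.0044250488 V.
Difference: 3.49512e-05 V → 34.95 µV.

34.95 µV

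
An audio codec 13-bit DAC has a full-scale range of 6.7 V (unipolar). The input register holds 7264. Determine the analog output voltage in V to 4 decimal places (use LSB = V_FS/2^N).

5.9410 V

LSB = 6.7 V / 2^13 = 0.818 mV.
V_out = 0 + 7264 × 0.000817871 V = 5.94102 V.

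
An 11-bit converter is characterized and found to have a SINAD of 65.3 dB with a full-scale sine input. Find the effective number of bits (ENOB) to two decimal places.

10.55 bits

ENOB = (SINAD − 1.76) / 6.02 = (65.3 − 1.76)/6.02 = 10.555.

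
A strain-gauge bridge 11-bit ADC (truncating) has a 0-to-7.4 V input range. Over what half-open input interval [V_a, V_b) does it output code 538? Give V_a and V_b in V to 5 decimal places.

LSB = 7.4/2^11 = 3.613 mV.
V_a = V_low + 538·LSB = 1.94395 V; V_b = V_low + 539·LSB = 1.94756 V.

[1.94395 V, 1.94756 V)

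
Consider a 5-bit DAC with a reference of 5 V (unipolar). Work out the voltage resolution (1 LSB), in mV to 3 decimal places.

156.250 mV

Full-scale span = 5 V.
LSB = 5 / 2^5 = 5 / 32 = 0.15625 V = 156.250 mV.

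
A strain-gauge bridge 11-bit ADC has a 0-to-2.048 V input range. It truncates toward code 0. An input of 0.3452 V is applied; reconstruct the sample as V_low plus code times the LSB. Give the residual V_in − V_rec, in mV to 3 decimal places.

One LSB is 2.048 V / 2048 = 1.000 mV.
(V_in − V_low)/LSB = (0.3452 − 0)/0.001 = 345.2000 → code 345 (floor).
Reconstructed: 0.345 V.
V_in − V_rec = 0.0002 V = 0.200 mV.

0.200 mV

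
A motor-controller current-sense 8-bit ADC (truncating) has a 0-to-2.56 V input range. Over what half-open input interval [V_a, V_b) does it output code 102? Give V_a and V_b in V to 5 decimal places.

LSB = 2.56/2^8 = 10.000 mV.
V_a = V_low + 102·LSB = 1.02 V; V_b = V_low + 103·LSB = 1.03 V.

[1.02000 V, 1.03000 V)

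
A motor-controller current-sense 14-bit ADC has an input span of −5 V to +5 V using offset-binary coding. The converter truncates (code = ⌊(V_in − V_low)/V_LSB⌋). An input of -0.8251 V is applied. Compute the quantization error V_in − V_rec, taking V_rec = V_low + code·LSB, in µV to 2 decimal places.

LSB = 10/2^14 = 0.610 mV.
(-0.8251 − (−5))/0.000610352 = 6840.1562; ⌊·⌋ gives code 6840.
Code 6840 maps back to (−5) + 6840×0.000610352 V = -0.82519531 V.
Error = -0.8251 − (−0.82519531) = 9.53125e-05 V = 95.31 µV.

95.31 µV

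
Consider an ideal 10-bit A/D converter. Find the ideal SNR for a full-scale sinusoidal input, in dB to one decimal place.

SNR ≈ 6.02·N + 1.76 dB = 6.02·10 + 1.76 = 61.96 dB.

62.0 dB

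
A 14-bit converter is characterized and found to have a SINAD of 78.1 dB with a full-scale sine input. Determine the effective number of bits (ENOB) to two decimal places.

12.68 bits

ENOB = (SINAD − 1.76) / 6.02 = (78.1 − 1.76)/6.02 = 12.681.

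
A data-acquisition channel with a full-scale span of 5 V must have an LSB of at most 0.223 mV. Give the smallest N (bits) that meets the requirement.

15 bits

Number of steps required ≥ 5 V / 0.223 mV = 22421.52.
Need 2^N ≥ 22421.52; 2^14 = 16384, 2^15 = 32768.
Minimum N = 15.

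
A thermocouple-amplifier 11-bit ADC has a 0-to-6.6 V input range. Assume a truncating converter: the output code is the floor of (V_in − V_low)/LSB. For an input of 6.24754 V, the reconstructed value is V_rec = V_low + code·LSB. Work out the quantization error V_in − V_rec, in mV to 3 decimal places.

LSB = 6.6/2^11 = 3.223 mV.
(6.24754 − 0)/0.00322266 = 1938.6306; ⌊·⌋ gives code 1938.
Reconstructed: 6.2455078 V.
Error = 6.24754 − 6.2455078 = 0.00203219 V = 2.032 mV.

2.032 mV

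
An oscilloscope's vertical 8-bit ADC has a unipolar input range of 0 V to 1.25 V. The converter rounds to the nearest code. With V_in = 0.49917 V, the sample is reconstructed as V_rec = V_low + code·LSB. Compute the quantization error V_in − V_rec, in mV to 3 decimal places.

LSB = 1.25/2^8 = 4.883 mV.
(V_in − V_low)/LSB = (0.49917 − 0)/0.00488281 = 102.2300 → code 102 (round).
V_rec = 0 + 102·0.00488281 = 0.49804688 V.
Error = 0.49917 − 0.49804688 = 0.00112312 V = 1.123 mV.

1.123 mV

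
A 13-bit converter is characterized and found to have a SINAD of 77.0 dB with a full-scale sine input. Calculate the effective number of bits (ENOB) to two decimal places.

ENOB = (SINAD − 1.76) / 6.02 = (77.0 − 1.76)/6.02 = 12.498.

12.50 bits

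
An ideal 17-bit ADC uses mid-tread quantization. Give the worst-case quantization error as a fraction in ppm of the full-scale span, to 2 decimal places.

Rounding → worst-case error = ½ LSB = V_FS/2^18, so 1e+06/262144 = 3.8147 ppm of full scale.

3.81 ppm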